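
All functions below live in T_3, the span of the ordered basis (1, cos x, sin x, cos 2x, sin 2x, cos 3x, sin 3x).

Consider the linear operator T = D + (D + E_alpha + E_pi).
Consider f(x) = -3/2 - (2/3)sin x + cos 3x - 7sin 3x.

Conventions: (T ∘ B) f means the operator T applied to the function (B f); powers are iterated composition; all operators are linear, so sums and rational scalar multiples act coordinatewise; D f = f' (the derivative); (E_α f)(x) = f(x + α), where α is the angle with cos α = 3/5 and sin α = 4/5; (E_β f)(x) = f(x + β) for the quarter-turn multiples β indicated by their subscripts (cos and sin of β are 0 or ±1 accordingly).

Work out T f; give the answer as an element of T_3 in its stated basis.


D f = -(2/3)cos x - 21cos 3x - 3sin 3x
D f = -(2/3)cos x - 21cos 3x - 3sin 3x
E_alpha f = -3/2 - (8/15)cos x - (2/5)sin x - (17/5)cos 3x + (31/5)sin 3x
E_pi f = -3/2 + (2/3)sin x - cos 3x + 7sin 3x
(D + E_alpha + E_pi) f = -3 - (6/5)cos x + (4/15)sin x - (127/5)cos 3x + (51/5)sin 3x
(D + (D + E_alpha + E_pi)) f = -3 - (28/15)cos x + (4/15)sin x - (232/5)cos 3x + (36/5)sin 3x

the result is g(x) = -3 - (28/15)cos x + (4/15)sin x - (232/5)cos 3x + (36/5)sin 3x


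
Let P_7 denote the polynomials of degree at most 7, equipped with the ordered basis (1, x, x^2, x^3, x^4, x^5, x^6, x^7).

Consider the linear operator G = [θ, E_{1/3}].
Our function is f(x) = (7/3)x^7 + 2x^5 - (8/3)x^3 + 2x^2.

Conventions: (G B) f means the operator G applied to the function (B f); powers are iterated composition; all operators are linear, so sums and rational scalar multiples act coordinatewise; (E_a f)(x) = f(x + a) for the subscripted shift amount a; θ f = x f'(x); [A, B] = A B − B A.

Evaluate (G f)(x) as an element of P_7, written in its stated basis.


E_{1/3} f = (7/3)x^7 + (49/9)x^6 + (67/9)x^5 + (515/81)x^4 + (137/243)x^3 + (67/243)x^2 + (1291/2187)x + 871/6561
θ E_{1/3} f = (49/3)x^7 + (98/3)x^6 + (335/9)x^5 + (2060/81)x^4 + (137/81)x^3 + (134/243)x^2 + (1291/2187)x
θ f = (49/3)x^7 + 10x^5 - 8x^3 + 4x^2
E_{1/3} θ f = (49/3)x^7 + (343/9)x^6 + (433/9)x^5 + (3065/81)x^4 + (2471/243)x^3 + (271/243)x^2 + (1693/2187)x + 1291/6561
[θ, E_{1/3}] f = -(49/9)x^6 - (98/9)x^5 - (335/27)x^4 - (2060/243)x^3 - (137/243)x^2 - (134/729)x - 1291/6561

the result is g(x) = -(49/9)x^6 - (98/9)x^5 - (335/27)x^4 - (2060/243)x^3 - (137/243)x^2 - (134/729)x - 1291/6561


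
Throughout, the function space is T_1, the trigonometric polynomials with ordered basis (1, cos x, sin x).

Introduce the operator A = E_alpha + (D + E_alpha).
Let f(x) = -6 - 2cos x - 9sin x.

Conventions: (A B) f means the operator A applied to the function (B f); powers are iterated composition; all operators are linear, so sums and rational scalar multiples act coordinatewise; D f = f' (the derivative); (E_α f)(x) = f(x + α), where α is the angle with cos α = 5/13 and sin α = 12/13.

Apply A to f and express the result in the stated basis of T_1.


the result is g(x) = -12 - (353/13)cos x - (16/13)sin x

E_alpha f = -6 - (118/13)cos x - (21/13)sin x
D f = -9cos x + 2sin x
E_alpha f = -6 - (118/13)cos x - (21/13)sin x
(D + E_alpha) f = -6 - (235/13)cos x + (5/13)sin x
(E_alpha + (D + E_alpha)) f = -12 - (353/13)cos x - (16/13)sin x


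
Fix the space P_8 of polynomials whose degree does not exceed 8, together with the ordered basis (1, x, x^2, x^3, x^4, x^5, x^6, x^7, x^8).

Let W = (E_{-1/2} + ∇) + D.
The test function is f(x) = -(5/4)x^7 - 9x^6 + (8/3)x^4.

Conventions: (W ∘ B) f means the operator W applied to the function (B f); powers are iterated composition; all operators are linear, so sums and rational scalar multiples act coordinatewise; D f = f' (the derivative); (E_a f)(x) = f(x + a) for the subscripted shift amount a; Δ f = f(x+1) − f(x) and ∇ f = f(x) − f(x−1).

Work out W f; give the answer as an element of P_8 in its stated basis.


E_{-1/2} f = -(5/4)x^7 - (37/8)x^6 + (327/16)x^5 - (2459/96)x^4 + (2771/192)x^3 - (463/128)x^2 + (167/768)x + 55/1536
∇ f = -(35/4)x^6 - (111/4)x^5 + (365/4)x^4 - (1507/12)x^3 + (371/4)x^2 - (415/12)x + 61/12
(E_{-1/2} + ∇) f = -(5/4)x^7 - (107/8)x^6 - (117/16)x^5 + (6301/96)x^4 - (21341/192)x^3 + (11409/128)x^2 - (26393/768)x + 2621/512
D f = -(35/4)x^6 - 54x^5 + (32/3)x^3
((E_{-1/2} + ∇) + D) f = -(5/4)x^7 - (177/8)x^6 - (981/16)x^5 + (6301/96)x^4 - (6431/64)x^3 + (11409/128)x^2 - (26393/768)x + 2621/512

the result is g(x) = -(5/4)x^7 - (177/8)x^6 - (981/16)x^5 + (6301/96)x^4 - (6431/64)x^3 + (11409/128)x^2 - (26393/768)x + 2621/512


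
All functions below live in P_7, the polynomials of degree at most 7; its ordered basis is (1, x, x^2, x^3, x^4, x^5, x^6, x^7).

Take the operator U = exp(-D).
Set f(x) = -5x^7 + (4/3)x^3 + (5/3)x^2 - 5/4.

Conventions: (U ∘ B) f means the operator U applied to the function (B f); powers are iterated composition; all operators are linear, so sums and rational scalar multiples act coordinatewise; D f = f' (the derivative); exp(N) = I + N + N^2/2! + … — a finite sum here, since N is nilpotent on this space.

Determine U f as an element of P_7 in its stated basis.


order-1 term: 35x^6 - 4x^2 - (10/3)x
order-2 term: -105x^5 + 4x + 5/3
order-3 term: 175x^4 - 4/3
order-4 term: -175x^3
order-5 term: 105x^2
order-6 term: -35x
order-7 term: 5
the series for exp(-D) f terminates at order 7
exp(-D) f = -5x^7 + 35x^6 - 105x^5 + 175x^4 - (521/3)x^3 + (308/3)x^2 - (103/3)x + 49/12

the image equals g(x) = -5x^7 + 35x^6 - 105x^5 + 175x^4 - (521/3)x^3 + (308/3)x^2 - (103/3)x + 49/12


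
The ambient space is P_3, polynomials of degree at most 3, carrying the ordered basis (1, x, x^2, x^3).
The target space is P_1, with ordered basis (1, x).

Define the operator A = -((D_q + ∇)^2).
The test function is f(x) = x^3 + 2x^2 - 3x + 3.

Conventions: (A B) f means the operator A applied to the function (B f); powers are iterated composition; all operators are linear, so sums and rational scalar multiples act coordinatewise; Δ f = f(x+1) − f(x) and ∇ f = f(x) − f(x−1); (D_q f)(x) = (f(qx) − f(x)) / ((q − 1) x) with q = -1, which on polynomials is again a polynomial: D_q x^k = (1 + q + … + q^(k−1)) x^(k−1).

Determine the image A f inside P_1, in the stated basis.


g(x) = -8x + 2

D_q f = x^2 - 3
∇ f = 3x^2 + x - 4
(D_q + ∇) f = 4x^2 + x - 7
D_q (D_q + ∇) f = 1
∇ (D_q + ∇) f = 8x - 3
(D_q + ∇) (D_q + ∇) f = 8x - 2
(-((D_q + ∇)^2)) f = -8x + 2


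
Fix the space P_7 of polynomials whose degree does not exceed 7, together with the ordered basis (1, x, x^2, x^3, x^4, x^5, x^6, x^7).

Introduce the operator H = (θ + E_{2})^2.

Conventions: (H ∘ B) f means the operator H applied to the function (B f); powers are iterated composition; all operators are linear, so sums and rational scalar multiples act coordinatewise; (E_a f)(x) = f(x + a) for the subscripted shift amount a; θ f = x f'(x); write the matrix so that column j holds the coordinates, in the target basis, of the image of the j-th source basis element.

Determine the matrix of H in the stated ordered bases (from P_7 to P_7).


the matrix is [[1, 6, 24, 88, 320, 1184, 4480, 17280]; [0, 4, 20, 96, 416, 1760, 7488, 32256]; [0, 0, 9, 42, 240, 1200, 5760, 27552]; [0, 0, 0, 16, 72, 480, 2720, 14560]; [0, 0, 0, 0, 25, 110, 840, 5320]; [0, 0, 0, 0, 0, 36, 156, 1344]; [0, 0, 0, 0, 0, 0, 49, 210]; [0, 0, 0, 0, 0, 0, 0, 64]] (rows listed top to bottom)

image of 1: 1
image of x: 4x + 6
image of x^2: 9x^2 + 20x + 24
image of x^3: 16x^3 + 42x^2 + 96x + 88
image of x^4: 25x^4 + 72x^3 + 240x^2 + 416x + 320
image of x^5: 36x^5 + 110x^4 + 480x^3 + 1200x^2 + 1760x + 1184
image of x^6: 49x^6 + 156x^5 + 840x^4 + 2720x^3 + 5760x^2 + 7488x + 4480
image of x^7: 64x^7 + 210x^6 + 1344x^5 + 5320x^4 + 14560x^3 + 27552x^2 + 32256x + 17280
each image's coordinates form column j of the matrix


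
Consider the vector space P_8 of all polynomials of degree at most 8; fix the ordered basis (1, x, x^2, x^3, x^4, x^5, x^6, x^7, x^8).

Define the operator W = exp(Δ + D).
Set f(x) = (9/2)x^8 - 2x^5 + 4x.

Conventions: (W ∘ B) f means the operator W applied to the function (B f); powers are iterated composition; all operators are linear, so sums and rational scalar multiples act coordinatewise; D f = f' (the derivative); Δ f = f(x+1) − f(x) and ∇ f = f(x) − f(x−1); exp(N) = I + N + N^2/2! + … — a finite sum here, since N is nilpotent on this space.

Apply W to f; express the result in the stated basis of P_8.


the result is g(x) = (9/2)x^8 + 72x^7 + 630x^6 + 3778x^5 + 16360x^4 + 51056x^3 + 110202x^2 + 148524x + 189527/2

order-1 term: 72x^7 + 126x^6 + 252x^5 + 295x^4 + 232x^3 + 106x^2 + 26x + 21/2
order-2 term: 504x^6 + 1512x^5 + 3465x^4 + 4960x^3 + 4542x^2 + 2410x + 1135/2
order-3 term: 2016x^5 + 7560x^4 + 17640x^3 + 24410x^2 + 19164x + 6601
order-4 term: 5040x^4 + 20160x^3 + 42840x^2 + 47720x + 44977/2
order-5 term: 8064x^3 + 30240x^2 + 50400x + 32696
order-6 term: 8064x^2 + 24192x + 23184
order-7 term: 4608x + 8064
order-8 term: 1152
the series for exp(Δ + D) f terminates at order 8
exp(Δ + D) f = (9/2)x^8 + 72x^7 + 630x^6 + 3778x^5 + 16360x^4 + 51056x^3 + 110202x^2 + 148524x + 189527/2


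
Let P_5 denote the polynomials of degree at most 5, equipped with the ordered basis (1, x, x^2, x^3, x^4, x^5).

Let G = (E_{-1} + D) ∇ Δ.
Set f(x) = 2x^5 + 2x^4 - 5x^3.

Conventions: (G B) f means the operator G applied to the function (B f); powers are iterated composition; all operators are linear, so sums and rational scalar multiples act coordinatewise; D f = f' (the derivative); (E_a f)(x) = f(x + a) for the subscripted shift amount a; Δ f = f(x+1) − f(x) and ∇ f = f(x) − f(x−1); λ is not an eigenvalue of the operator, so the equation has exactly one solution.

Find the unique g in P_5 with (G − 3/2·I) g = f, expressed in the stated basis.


write g with unknown coordinates in the stated basis and equate coefficients in (G − 3/2·I) g = f
solving from the highest basis element down gives g = -(4/3)x^5 - (4/3)x^4 - (130/9)x^3 - (32/3)x^2 - 120x - 80/9
check: G g = -(80/3)x^3 - 16x^2 - 180x - 40/3
so G g − 3/2·g = 2x^5 + 2x^4 - 5x^3 = f ✓

the result is g(x) = -(4/3)x^5 - (4/3)x^4 - (130/9)x^3 - (32/3)x^2 - 120x - 80/9


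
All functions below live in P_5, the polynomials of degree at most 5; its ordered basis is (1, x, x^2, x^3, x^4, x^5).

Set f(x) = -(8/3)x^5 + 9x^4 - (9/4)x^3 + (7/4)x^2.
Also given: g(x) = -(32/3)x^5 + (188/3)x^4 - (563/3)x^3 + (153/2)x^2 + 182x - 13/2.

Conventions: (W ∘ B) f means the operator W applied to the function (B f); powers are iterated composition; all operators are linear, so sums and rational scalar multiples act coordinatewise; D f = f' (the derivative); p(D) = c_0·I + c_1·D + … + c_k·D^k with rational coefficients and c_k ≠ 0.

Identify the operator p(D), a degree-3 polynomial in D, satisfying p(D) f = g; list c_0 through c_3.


p(D) = 4·I − 2·D + 2·D^2 + D^3, i.e. c_0 = 4, c_1 = -2, c_2 = 2, c_3 = 1

D^0 f = -(8/3)x^5 + 9x^4 - (9/4)x^3 + (7/4)x^2
D^1 f = -(40/3)x^4 + 36x^3 - (27/4)x^2 + (7/2)x
D^2 f = -(160/3)x^3 + 108x^2 - (27/2)x + 7/2
D^3 f = -160x^2 + 216x - 27/2
matching coefficients of g against c_0 f + c_1 Df + … from the top degree down determines the c_i
solution: c_0 = 4, c_1 = -2, c_2 = 2, c_3 = 1


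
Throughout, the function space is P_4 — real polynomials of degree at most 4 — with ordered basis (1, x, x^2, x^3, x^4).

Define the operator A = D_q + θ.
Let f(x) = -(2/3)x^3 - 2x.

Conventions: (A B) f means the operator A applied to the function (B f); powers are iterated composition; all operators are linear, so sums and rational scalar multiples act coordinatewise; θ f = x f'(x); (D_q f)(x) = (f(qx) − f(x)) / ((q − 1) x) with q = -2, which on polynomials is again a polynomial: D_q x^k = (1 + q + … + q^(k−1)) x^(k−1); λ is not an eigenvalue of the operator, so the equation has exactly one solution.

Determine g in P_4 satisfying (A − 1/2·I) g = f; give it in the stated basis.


the result is g(x) = -(4/15)x^3 + (8/15)x^2 - (44/15)x - 88/15

write g with unknown coordinates in the stated basis and equate coefficients in (A − 1/2·I) g = f
solving from the highest basis element down gives g = -(4/15)x^3 + (8/15)x^2 - (44/15)x - 88/15
check: A g = -(4/5)x^3 + (4/15)x^2 - (52/15)x - 44/15
so A g − 1/2·g = -(2/3)x^3 - 2x = f ✓


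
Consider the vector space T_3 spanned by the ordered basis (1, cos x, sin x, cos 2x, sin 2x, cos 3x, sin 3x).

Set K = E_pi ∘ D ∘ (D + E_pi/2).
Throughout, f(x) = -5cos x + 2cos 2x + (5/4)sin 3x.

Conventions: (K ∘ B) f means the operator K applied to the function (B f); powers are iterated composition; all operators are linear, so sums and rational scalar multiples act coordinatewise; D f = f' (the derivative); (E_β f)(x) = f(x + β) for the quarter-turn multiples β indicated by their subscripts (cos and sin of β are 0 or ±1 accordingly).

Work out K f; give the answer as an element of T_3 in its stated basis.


the result is g(x) = -10cos x - 8cos 2x + 4sin 2x + (15/2)sin 3x

D f = 5sin x - 4sin 2x + (15/4)cos 3x
E_pi/2 f = 5sin x - 2cos 2x - (5/4)cos 3x
(D + E_pi/2) f = 10sin x - 2cos 2x - 4sin 2x + (5/2)cos 3x
D (D + E_pi/2) f = 10cos x - 8cos 2x + 4sin 2x - (15/2)sin 3x
E_pi D (D + E_pi/2) f = -10cos x - 8cos 2x + 4sin 2x + (15/2)sin 3x


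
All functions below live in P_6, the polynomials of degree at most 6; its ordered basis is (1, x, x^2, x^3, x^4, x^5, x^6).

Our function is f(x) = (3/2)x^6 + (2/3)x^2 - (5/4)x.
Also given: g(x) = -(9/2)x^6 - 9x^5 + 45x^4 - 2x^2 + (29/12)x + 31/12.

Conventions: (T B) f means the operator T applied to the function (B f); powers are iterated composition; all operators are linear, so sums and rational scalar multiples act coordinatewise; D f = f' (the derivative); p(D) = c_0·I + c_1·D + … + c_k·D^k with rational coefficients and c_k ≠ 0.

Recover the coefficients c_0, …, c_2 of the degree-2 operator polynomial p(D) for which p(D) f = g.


p(D) = -3·I − D + D^2, i.e. c_0 = -3, c_1 = -1, c_2 = 1

D^0 f = (3/2)x^6 + (2/3)x^2 - (5/4)x
D^1 f = 9x^5 + (4/3)x - 5/4
D^2 f = 45x^4 + 4/3
matching coefficients of g against c_0 f + c_1 Df + … from the top degree down determines the c_i
solution: c_0 = -3, c_1 = -1, c_2 = 1


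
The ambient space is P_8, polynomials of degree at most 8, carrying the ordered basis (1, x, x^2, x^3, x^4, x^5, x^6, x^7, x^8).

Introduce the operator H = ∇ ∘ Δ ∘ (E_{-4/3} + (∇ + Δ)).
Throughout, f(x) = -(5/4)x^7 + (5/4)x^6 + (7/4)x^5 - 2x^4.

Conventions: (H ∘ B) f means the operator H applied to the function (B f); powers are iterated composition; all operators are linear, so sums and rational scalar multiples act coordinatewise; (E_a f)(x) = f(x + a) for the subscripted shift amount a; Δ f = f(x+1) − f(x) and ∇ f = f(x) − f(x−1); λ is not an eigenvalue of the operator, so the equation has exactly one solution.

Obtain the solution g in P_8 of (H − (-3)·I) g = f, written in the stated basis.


write g with unknown coordinates in the stated basis and equate coefficients in (H − (-3)·I) g = f
solving from the highest basis element down gives g = -(5/12)x^7 + (5/12)x^6 + (77/12)x^5 + (263/18)x^4 + (3215/54)x^3 - (31553/162)x^2 - (72886/243)x - 142397/1458
check: H g = -(35/2)x^5 - (275/6)x^4 - (3215/18)x^3 + (31553/54)x^2 + (72886/81)x + 142397/486
so H g − (-3)·g = -(5/4)x^7 + (5/4)x^6 + (7/4)x^5 - 2x^4 = f ✓

the result is g(x) = -(5/12)x^7 + (5/12)x^6 + (77/12)x^5 + (263/18)x^4 + (3215/54)x^3 - (31553/162)x^2 - (72886/243)x - 142397/1458


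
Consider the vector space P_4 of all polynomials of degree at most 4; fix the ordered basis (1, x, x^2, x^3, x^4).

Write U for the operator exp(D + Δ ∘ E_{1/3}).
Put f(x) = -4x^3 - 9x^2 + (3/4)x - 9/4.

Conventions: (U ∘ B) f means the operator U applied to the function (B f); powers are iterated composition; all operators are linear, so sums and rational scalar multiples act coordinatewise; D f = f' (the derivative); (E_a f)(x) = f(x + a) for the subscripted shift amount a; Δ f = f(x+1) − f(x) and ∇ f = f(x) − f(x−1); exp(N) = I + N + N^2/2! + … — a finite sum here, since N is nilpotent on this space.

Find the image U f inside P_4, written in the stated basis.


order-1 term: -24x^2 - 56x - 137/6
order-2 term: -48x - 76
order-3 term: -32
the series for exp(D + Δ ∘ E_{1/3}) f terminates at order 3
exp(D + Δ ∘ E_{1/3}) f = -4x^3 - 33x^2 - (413/4)x - 1597/12

the image equals g(x) = -4x^3 - 33x^2 - (413/4)x - 1597/12


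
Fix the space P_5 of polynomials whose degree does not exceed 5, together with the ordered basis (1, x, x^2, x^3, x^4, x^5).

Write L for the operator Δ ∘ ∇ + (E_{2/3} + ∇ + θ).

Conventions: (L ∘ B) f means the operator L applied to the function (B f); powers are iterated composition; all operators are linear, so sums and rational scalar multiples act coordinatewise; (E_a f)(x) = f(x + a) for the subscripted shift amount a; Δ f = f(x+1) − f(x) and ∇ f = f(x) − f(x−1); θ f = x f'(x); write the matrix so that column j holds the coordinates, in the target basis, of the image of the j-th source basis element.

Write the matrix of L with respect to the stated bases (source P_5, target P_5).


the matrix is [[1, 5/3, 13/9, 35/27, 97/81, 275/243]; [0, 2, 10/3, 13/3, 140/27, 485/81]; [0, 0, 3, 5, 26/3, 350/27]; [0, 0, 0, 4, 20/3, 130/9]; [0, 0, 0, 0, 5, 25/3]; [0, 0, 0, 0, 0, 6]] (rows listed top to bottom)

image of 1: 1
image of x: 2x + 5/3
image of x^2: 3x^2 + (10/3)x + 13/9
image of x^3: 4x^3 + 5x^2 + (13/3)x + 35/27
image of x^4: 5x^4 + (20/3)x^3 + (26/3)x^2 + (140/27)x + 97/81
image of x^5: 6x^5 + (25/3)x^4 + (130/9)x^3 + (350/27)x^2 + (485/81)x + 275/243
each image's coordinates form column j of the matrix


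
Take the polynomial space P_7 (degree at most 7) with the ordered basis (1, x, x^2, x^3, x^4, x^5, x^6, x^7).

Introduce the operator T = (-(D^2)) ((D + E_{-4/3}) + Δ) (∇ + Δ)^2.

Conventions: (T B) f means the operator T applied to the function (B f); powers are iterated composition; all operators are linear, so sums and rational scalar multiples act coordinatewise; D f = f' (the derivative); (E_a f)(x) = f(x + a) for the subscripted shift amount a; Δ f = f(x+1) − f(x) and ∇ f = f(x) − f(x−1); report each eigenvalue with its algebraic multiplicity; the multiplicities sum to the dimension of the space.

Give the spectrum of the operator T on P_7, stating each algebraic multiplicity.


image of 1: 0
image of x: 0
image of x^2: 0
image of x^3: 0
image of x^4: -96
image of x^5: -480x - 320
image of x^6: -1440x^2 - 1920x - 4960
image of x^7: -3360x^3 - 6720x^2 - 34720x + 1120/9
the matrix is upper triangular; its diagonal is (0, 0, 0, 0, 0, 0, 0, 0)
for a triangular matrix the eigenvalues are the diagonal entries, with algebraic multiplicity their repetition count

λ = 0 (multiplicity 8)


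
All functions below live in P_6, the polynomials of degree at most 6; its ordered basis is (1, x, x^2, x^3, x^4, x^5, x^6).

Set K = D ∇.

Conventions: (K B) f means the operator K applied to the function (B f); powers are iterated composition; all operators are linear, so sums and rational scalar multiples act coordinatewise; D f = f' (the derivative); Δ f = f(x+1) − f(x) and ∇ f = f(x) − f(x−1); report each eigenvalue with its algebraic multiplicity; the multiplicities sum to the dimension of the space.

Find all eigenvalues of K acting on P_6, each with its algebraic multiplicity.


λ = 0 (multiplicity 7)

image of 1: 0
image of x: 0
image of x^2: 2
image of x^3: 6x - 3
image of x^4: 12x^2 - 12x + 4
image of x^5: 20x^3 - 30x^2 + 20x - 5
image of x^6: 30x^4 - 60x^3 + 60x^2 - 30x + 6
the matrix is upper triangular; its diagonal is (0, 0, 0, 0, 0, 0, 0)
for a triangular matrix the eigenvalues are the diagonal entries, with algebraic multiplicity their repetition count


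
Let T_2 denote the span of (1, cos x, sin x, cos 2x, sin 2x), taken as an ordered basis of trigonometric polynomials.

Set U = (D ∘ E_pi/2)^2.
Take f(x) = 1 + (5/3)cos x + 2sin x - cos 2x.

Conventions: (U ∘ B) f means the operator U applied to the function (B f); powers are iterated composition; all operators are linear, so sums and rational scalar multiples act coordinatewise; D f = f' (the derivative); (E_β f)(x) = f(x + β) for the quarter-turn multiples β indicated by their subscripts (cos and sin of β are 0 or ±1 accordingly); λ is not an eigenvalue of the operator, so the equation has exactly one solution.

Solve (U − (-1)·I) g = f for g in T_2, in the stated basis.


write g with unknown coordinates in the stated basis and equate coefficients in (U − (-1)·I) g = f
solving from the highest basis element down gives g = 1 + (5/6)cos x + sin x + (1/3)cos 2x
check: U g = (5/6)cos x + sin x - (4/3)cos 2x
so U g − (-1)·g = 1 + (5/3)cos x + 2sin x - cos 2x = f ✓

the result is g(x) = 1 + (5/6)cos x + sin x + (1/3)cos 2x


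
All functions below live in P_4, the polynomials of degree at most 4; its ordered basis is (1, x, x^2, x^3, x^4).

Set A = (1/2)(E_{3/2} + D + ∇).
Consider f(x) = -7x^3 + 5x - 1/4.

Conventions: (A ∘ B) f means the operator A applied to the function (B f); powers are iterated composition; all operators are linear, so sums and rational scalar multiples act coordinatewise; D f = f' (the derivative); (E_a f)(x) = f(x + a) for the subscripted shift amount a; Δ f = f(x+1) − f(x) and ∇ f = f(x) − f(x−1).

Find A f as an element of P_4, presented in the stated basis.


the result is g(x) = -(7/2)x^3 - (147/4)x^2 - (85/8)x - 107/16

E_{3/2} f = -7x^3 - (63/2)x^2 - (169/4)x - 131/8
D f = -21x^2 + 5
∇ f = -21x^2 + 21x - 2
(E_{3/2} + D + ∇) f = -7x^3 - (147/2)x^2 - (85/4)x - 107/8
((1/2)(E_{3/2} + D + ∇)) f = -(7/2)x^3 - (147/4)x^2 - (85/8)x - 107/16


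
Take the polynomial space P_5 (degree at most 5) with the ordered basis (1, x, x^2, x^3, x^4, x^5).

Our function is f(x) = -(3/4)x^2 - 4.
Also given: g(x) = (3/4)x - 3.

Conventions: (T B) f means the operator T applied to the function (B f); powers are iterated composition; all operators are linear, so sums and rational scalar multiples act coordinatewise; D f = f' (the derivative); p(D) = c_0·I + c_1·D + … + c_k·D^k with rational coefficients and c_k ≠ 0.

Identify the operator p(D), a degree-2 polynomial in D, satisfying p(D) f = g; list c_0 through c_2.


c_0 = 0, c_1 = -1/2, c_2 = 2

D^0 f = -(3/4)x^2 - 4
D^1 f = -(3/2)x
D^2 f = -3/2
matching coefficients of g against c_0 f + c_1 Df + … from the top degree down determines the c_i
solution: c_0 = 0, c_1 = -1/2, c_2 = 2


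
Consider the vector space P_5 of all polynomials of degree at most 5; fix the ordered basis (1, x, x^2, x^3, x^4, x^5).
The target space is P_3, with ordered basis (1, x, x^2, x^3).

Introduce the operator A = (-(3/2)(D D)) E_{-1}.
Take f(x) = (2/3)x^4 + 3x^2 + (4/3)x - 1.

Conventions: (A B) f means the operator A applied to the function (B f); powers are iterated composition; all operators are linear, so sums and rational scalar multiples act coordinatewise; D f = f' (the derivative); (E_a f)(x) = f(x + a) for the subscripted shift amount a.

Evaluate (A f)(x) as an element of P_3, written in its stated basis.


E_{-1} f = (2/3)x^4 - (8/3)x^3 + 7x^2 - (22/3)x + 4/3
D E_{-1} f = (8/3)x^3 - 8x^2 + 14x - 22/3
D D E_{-1} f = 8x^2 - 16x + 14
(-(3/2)(D D)) E_{-1} f = -12x^2 + 24x - 21

the result is g(x) = -12x^2 + 24x - 21


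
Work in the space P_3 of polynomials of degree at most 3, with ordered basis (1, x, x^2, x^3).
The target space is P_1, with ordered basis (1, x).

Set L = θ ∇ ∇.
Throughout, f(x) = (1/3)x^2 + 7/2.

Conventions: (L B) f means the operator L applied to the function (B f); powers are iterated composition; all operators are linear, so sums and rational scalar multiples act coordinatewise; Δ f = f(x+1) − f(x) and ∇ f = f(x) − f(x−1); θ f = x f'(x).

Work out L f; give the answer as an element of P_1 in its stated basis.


g(x) = 0

∇ f = (2/3)x - 1/3
∇ ∇ f = 2/3
θ ∇ ∇ f = 0


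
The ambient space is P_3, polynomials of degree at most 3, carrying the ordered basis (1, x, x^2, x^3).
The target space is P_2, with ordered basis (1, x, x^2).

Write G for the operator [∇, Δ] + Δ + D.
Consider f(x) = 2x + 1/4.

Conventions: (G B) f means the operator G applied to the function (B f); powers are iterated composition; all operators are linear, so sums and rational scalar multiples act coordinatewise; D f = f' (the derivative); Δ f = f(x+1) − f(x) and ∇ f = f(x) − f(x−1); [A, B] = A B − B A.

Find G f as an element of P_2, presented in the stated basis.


the image equals g(x) = 4

Δ f = 2
∇ Δ f = 0
∇ f = 2
Δ ∇ f = 0
[∇, Δ] f = 0
Δ f = 2
D f = 2
([∇, Δ] + Δ + D) f = 4


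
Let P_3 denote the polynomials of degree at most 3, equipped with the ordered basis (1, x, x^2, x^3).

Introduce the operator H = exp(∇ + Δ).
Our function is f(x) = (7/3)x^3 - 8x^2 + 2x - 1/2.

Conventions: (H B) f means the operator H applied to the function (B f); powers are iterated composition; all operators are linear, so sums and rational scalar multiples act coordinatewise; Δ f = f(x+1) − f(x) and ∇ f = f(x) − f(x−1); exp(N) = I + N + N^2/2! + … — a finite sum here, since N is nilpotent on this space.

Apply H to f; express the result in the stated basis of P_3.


order-1 term: 14x^2 - 32x + 26/3
order-2 term: 28x - 32
order-3 term: 56/3
the series for exp(∇ + Δ) f terminates at order 3
exp(∇ + Δ) f = (7/3)x^3 + 6x^2 - 2x - 31/6

the result is g(x) = (7/3)x^3 + 6x^2 - 2x - 31/6


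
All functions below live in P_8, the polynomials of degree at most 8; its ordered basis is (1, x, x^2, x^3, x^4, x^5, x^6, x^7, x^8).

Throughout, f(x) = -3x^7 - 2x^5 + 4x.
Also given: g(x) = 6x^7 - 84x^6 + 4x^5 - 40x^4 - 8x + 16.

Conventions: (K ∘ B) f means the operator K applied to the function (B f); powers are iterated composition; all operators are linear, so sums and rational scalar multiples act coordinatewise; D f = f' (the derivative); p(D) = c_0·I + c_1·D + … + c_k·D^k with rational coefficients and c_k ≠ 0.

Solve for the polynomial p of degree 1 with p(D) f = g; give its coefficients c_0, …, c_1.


D^0 f = -3x^7 - 2x^5 + 4x
D^1 f = -21x^6 - 10x^4 + 4
matching coefficients of g against c_0 f + c_1 Df + … from the top degree down determines the c_i
solution: c_0 = -2, c_1 = 4

c_0 = -2, c_1 = 4


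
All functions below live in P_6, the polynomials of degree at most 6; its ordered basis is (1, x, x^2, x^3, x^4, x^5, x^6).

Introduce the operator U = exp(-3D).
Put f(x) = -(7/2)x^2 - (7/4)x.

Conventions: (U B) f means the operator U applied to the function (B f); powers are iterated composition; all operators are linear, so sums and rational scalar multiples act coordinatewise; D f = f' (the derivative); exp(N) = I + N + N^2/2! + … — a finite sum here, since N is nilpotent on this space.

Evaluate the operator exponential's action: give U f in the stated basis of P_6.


order-1 term: 21x + 21/4
order-2 term: -63/2
the series for exp(-3D) f terminates at order 2
exp(-3D) f = -(7/2)x^2 + (77/4)x - 105/4

the result is g(x) = -(7/2)x^2 + (77/4)x - 105/4


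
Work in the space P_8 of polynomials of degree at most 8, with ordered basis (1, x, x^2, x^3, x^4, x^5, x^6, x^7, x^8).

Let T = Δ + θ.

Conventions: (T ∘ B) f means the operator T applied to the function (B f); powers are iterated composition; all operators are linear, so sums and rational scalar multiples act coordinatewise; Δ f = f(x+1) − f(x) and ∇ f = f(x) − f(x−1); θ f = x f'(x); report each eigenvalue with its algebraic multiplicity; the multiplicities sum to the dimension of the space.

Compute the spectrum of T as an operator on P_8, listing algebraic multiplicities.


λ = 0 (multiplicity 1), λ = 1 (multiplicity 1), λ = 2 (multiplicity 1), λ = 3 (multiplicity 1), λ = 4 (multiplicity 1), λ = 5 (multiplicity 1), λ = 6 (multiplicity 1), λ = 7 (multiplicity 1), λ = 8 (multiplicity 1)

image of 1: 0
image of x: x + 1
image of x^2: 2x^2 + 2x + 1
image of x^3: 3x^3 + 3x^2 + 3x + 1
image of x^4: 4x^4 + 4x^3 + 6x^2 + 4x + 1
image of x^5: 5x^5 + 5x^4 + 10x^3 + 10x^2 + 5x + 1
image of x^6: 6x^6 + 6x^5 + 15x^4 + 20x^3 + 15x^2 + 6x + 1
image of x^7: 7x^7 + 7x^6 + 21x^5 + 35x^4 + 35x^3 + 21x^2 + 7x + 1
image of x^8: 8x^8 + 8x^7 + 28x^6 + 56x^5 + 70x^4 + 56x^3 + 28x^2 + 8x + 1
the matrix is upper triangular; its diagonal is (0, 1, 2, 3, 4, 5, 6, 7, 8)
for a triangular matrix the eigenvalues are the diagonal entries, with algebraic multiplicity their repetition count


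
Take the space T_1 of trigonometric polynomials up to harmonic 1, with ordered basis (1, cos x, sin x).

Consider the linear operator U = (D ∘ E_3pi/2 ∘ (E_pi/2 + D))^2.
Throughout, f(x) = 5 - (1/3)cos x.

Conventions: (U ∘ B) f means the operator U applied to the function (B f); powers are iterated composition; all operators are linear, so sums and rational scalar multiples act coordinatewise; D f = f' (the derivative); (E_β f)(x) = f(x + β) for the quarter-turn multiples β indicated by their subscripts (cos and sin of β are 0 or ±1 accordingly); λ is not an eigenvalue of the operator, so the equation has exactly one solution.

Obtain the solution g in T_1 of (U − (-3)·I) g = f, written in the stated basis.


write g with unknown coordinates in the stated basis and equate coefficients in (U − (-3)·I) g = f
solving from the highest basis element down gives g = 5/3 + (1/3)cos x
check: U g = -(4/3)cos x
so U g − (-3)·g = 5 - (1/3)cos x = f ✓

g(x) = 5/3 + (1/3)cos x


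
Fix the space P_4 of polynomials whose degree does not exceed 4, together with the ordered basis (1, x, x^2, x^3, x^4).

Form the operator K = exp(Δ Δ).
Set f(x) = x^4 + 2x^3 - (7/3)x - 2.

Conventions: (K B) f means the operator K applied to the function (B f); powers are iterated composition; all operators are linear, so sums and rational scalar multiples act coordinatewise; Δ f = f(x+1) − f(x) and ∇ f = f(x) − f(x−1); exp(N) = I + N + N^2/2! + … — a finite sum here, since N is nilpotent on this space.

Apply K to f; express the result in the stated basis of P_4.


order-1 term: 12x^2 + 36x + 26
order-2 term: 12
the series for exp(Δ Δ) f terminates at order 2
exp(Δ Δ) f = x^4 + 2x^3 + 12x^2 + (101/3)x + 36

the result is g(x) = x^4 + 2x^3 + 12x^2 + (101/3)x + 36


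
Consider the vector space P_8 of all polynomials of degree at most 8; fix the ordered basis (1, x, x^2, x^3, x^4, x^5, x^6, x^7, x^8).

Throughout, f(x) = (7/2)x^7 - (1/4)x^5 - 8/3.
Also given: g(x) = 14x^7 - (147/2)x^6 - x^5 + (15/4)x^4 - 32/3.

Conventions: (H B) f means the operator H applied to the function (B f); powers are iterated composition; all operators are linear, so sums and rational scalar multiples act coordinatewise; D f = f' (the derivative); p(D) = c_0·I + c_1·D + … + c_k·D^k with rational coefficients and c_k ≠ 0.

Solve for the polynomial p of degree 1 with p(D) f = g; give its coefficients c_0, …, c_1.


D^0 f = (7/2)x^7 - (1/4)x^5 - 8/3
D^1 f = (49/2)x^6 - (5/4)x^4
matching coefficients of g against c_0 f + c_1 Df + … from the top degree down determines the c_i
solution: c_0 = 4, c_1 = -3

c_0 = 4, c_1 = -3


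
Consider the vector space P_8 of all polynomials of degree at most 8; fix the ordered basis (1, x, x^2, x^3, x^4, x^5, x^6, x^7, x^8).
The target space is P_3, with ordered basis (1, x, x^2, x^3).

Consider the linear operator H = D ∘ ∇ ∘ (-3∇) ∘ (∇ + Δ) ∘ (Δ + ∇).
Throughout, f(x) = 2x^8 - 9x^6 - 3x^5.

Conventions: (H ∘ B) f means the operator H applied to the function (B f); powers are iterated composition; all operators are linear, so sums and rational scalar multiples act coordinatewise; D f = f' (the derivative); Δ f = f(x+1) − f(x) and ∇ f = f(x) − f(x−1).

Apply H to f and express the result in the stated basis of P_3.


Δ f = 16x^7 + 56x^6 + 58x^5 - 10x^4 - 98x^3 - 109x^2 - 53x - 10
∇ f = 16x^7 - 56x^6 + 58x^5 - 20x^4 - 38x^3 + 49x^2 - 23x + 4
(Δ + ∇) f = 32x^7 + 116x^5 - 30x^4 - 136x^3 - 60x^2 - 76x - 6
∇ (Δ + ∇) f = 224x^6 - 672x^5 + 1700x^4 - 2400x^3 + 1604x^2 - 636x + 26
Δ (Δ + ∇) f = 224x^6 + 672x^5 + 1700x^4 + 2160x^3 + 1244x^2 + 156x - 154
(∇ + Δ) (Δ + ∇) f = 448x^6 + 3400x^4 - 240x^3 + 2848x^2 - 480x - 128
∇ (∇ + Δ) (Δ + ∇) f = 2688x^5 - 6720x^4 + 22560x^3 - 27840x^2 + 22704x - 7416
(-3∇) (∇ + Δ) (Δ + ∇) f = -8064x^5 + 20160x^4 - 67680x^3 + 83520x^2 - 68112x + 22248
∇ ((-3∇) ∘ (∇ + Δ) ∘ (Δ + ∇)) f = -40320x^4 + 161280x^3 - 404640x^2 + 491040x - 247536
D ∇ ((-3∇) ∘ (∇ + Δ) ∘ (Δ + ∇)) f = -161280x^3 + 483840x^2 - 809280x + 491040

the image equals g(x) = -161280x^3 + 483840x^2 - 809280x + 491040


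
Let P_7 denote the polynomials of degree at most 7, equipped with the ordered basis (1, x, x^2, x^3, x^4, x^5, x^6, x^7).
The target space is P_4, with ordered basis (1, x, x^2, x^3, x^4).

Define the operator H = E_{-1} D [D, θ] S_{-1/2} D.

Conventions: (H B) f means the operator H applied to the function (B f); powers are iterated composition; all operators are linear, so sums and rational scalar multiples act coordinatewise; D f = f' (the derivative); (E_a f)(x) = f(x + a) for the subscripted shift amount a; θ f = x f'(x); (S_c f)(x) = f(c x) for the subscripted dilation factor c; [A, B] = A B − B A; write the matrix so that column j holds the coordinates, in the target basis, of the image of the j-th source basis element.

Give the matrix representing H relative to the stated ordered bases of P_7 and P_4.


the matrix is [[0, 0, 0, 3/2, 3, 15/4, 15/4, 105/32]; [0, 0, 0, 0, -3, -15/2, -45/4, -105/8]; [0, 0, 0, 0, 0, 15/4, 45/4, 315/16]; [0, 0, 0, 0, 0, 0, -15/4, -105/8]; [0, 0, 0, 0, 0, 0, 0, 105/32]] (rows listed top to bottom)

image of 1: 0
image of x: 0
image of x^2: 0
image of x^3: 3/2
image of x^4: -3x + 3
image of x^5: (15/4)x^2 - (15/2)x + 15/4
image of x^6: -(15/4)x^3 + (45/4)x^2 - (45/4)x + 15/4
image of x^7: (105/32)x^4 - (105/8)x^3 + (315/16)x^2 - (105/8)x + 105/32
each image's coordinates form column j of the matrix


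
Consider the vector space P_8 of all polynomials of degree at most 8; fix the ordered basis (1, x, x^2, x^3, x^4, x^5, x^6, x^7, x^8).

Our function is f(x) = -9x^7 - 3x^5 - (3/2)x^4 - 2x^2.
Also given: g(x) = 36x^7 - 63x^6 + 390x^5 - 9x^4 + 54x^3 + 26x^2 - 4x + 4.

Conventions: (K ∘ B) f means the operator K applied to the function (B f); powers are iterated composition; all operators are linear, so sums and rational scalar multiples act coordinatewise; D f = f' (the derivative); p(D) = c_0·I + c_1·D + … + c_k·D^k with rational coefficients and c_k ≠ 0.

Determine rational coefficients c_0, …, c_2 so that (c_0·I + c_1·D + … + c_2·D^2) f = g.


c_0 = -4, c_1 = 1, c_2 = -1

D^0 f = -9x^7 - 3x^5 - (3/2)x^4 - 2x^2
D^1 f = -63x^6 - 15x^4 - 6x^3 - 4x
D^2 f = -378x^5 - 60x^3 - 18x^2 - 4
matching coefficients of g against c_0 f + c_1 Df + … from the top degree down determines the c_i
solution: c_0 = -4, c_1 = 1, c_2 = -1


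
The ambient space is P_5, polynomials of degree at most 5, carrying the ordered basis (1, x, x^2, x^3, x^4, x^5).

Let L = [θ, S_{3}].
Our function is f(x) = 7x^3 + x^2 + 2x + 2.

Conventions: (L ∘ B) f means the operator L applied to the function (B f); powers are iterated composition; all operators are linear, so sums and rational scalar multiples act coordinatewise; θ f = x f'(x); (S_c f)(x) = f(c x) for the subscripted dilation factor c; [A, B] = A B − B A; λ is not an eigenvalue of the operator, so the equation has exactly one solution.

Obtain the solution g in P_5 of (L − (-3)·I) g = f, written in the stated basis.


the result is g(x) = (7/3)x^3 + (1/3)x^2 + (2/3)x + 2/3

write g with unknown coordinates in the stated basis and equate coefficients in (L − (-3)·I) g = f
solving from the highest basis element down gives g = (7/3)x^3 + (1/3)x^2 + (2/3)x + 2/3
check: L g = 0
so L g − (-3)·g = 7x^3 + x^2 + 2x + 2 = f ✓


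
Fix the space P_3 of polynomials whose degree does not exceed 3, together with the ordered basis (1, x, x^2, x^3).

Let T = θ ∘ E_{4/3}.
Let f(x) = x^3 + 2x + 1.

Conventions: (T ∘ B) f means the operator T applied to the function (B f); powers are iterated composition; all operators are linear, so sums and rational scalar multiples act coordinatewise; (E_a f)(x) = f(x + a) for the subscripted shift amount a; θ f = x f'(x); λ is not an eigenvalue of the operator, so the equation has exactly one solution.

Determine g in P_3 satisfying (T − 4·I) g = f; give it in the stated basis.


the result is g(x) = -x^3 - 4x^2 - 6x - 1/4

write g with unknown coordinates in the stated basis and equate coefficients in (T − 4·I) g = f
solving from the highest basis element down gives g = -x^3 - 4x^2 - 6x - 1/4
check: T g = -3x^3 - 16x^2 - 22x
so T g − 4·g = x^3 + 2x + 1 = f ✓


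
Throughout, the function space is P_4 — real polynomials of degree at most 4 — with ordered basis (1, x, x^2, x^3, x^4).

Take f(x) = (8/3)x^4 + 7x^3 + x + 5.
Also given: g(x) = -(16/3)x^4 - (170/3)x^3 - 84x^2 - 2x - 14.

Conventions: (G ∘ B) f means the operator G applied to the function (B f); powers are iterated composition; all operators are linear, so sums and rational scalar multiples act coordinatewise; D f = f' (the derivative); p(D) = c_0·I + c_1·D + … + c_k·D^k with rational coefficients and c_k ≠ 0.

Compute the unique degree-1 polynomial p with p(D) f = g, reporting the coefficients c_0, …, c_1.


D^0 f = (8/3)x^4 + 7x^3 + x + 5
D^1 f = (32/3)x^3 + 21x^2 + 1
matching coefficients of g against c_0 f + c_1 Df + … from the top degree down determines the c_i
solution: c_0 = -2, c_1 = -4

c_0 = -2, c_1 = -4


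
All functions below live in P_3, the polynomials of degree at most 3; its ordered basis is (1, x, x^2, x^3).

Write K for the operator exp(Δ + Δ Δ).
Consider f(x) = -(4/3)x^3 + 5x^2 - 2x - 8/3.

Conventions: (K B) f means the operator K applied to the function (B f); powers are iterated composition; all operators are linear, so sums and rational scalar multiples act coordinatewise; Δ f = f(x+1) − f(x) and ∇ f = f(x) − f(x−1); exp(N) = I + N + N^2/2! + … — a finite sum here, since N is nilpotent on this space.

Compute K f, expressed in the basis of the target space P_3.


the result is g(x) = -(4/3)x^3 + x^2 - 8x - 22/3

order-1 term: -4x^2 - 2x + 11/3
order-2 term: -4x - 7
order-3 term: -4/3
the series for exp(Δ + Δ Δ) f terminates at order 3
exp(Δ + Δ Δ) f = -(4/3)x^3 + x^2 - 8x - 22/3


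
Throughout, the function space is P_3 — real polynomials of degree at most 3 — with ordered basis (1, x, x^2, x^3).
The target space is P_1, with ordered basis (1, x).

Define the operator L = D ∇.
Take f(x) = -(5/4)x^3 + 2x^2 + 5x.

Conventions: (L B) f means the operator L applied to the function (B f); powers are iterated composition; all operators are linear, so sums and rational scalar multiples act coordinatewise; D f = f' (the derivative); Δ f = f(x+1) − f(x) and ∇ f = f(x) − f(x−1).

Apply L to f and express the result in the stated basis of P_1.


∇ f = -(15/4)x^2 + (31/4)x + 7/4
D ∇ f = -(15/2)x + 31/4

the result is g(x) = -(15/2)x + 31/4


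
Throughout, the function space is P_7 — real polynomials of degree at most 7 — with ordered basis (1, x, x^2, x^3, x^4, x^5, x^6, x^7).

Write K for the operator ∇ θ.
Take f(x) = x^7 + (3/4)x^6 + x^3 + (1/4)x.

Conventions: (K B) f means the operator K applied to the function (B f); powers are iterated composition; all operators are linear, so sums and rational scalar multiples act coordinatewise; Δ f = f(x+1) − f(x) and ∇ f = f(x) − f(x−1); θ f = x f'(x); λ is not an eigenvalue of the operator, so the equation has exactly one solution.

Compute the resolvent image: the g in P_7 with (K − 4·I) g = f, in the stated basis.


g(x) = -(1/4)x^7 - (13/4)x^6 - (321/16)x^5 - (4325/64)x^4 - (3263/32)x^3 - (1383/128)x^2 + (3037/64)x - 1571/128

write g with unknown coordinates in the stated basis and equate coefficients in (K − 4·I) g = f
solving from the highest basis element down gives g = -(1/4)x^7 - (13/4)x^6 - (321/16)x^5 - (4325/64)x^4 - (3263/32)x^3 - (1383/128)x^2 + (3037/64)x - 1571/128
check: K g = -(49/4)x^6 - (321/4)x^5 - (4325/16)x^4 - (3255/8)x^3 - (1383/32)x^2 + (3041/16)x - 1571/32
so K g − 4·g = x^7 + (3/4)x^6 + x^3 + (1/4)x = f ✓
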